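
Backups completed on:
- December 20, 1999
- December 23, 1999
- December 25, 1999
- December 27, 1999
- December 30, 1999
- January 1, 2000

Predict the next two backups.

January 3, 2000; January 6, 2000

Every event lands on a Monday or Thursday or Saturday (gaps cycle 3, 2, 2, 3, 2).
So the schedule is: every Monday, Thursday and Saturday.
Next Monday: January 3, 2000.
The following Thursday is January 6, 2000.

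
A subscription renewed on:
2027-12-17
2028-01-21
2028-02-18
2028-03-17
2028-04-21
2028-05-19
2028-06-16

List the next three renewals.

2028-07-21, 2028-08-18, 2028-09-15

These are Fridays at 28- or 35-day spacing (35, 28, 28, 35, 28, 28).
The pattern: 3rd Friday of the month.
July 2028 — 3rd Friday is 2028-07-21.
August 2028 — 3rd Friday is 2028-08-18.
September 2028 — 3rd Friday is 2028-09-15.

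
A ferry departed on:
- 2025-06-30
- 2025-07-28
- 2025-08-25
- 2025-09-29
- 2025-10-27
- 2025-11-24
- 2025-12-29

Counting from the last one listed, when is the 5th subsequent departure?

2026-05-25

These are Mondays with 28, 28, 35, 28, 28, 35-day gaps.
Each is the final Monday of its month — 2025-06-30 is past the 28th, so '4th Monday' doesn't fit.
January 2026 ends with Monday 2026-01-26.
February 2026 ends with Monday 2026-02-23.
Last Monday of March 2026: 2026-03-30.
April 2026 ends with Monday 2026-04-27.
May 2026 ends with Monday 2026-05-25.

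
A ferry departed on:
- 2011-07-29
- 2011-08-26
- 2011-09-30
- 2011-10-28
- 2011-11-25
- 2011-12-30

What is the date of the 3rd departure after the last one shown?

These are Fridays with 28, 35, 28, 28, 35-day gaps.
Each is the final Friday of its month — 2011-07-29 is past the 28th, so '4th Friday' doesn't fit.
January 2012 ends with Friday 2012-01-27.
Last Friday of February 2012: 2012-02-24.
March 2012 ends with Friday 2012-03-30.

2012-03-30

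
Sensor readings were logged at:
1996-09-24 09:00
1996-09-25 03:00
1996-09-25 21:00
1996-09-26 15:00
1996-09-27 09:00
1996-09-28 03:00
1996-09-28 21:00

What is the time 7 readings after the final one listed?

The interval is a steady 18 hours (18, 18, 18, 18, 18, 18).
1996-09-28 21:00 + 18 h = 1996-09-29 15:00.
1996-09-29 15:00 + 18 h = 1996-09-30 09:00.
1996-09-30 09:00 + 18 h = 1996-10-01 03:00.
1996-10-01 03:00 + 18 h = 1996-10-01 21:00.
1996-10-01 21:00 + 18 h = 1996-10-02 15:00.
1996-10-02 15:00 + 18 h = 1996-10-03 09:00.
1996-10-03 09:00 + 18 h = 1996-10-04 03:00.

1996-10-04 03:00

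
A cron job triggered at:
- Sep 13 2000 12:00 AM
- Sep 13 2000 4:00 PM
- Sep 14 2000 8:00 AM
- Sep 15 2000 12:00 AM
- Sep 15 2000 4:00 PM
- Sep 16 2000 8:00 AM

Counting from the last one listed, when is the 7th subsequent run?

Sep 21 2000 12:00 AM

Gaps: 16, 16, 16, 16, 16 hours — each event is 16 hours after the previous one.
Sep 16 2000 8:00 AM + 16 h = Sep 17 2000 12:00 AM.
Sep 17 2000 12:00 AM + 16 h = Sep 17 2000 4:00 PM.
Sep 17 2000 4:00 PM + 16 h = Sep 18 2000 8:00 AM.
Sep 18 2000 8:00 AM + 16 h = Sep 19 2000 12:00 AM.
Sep 19 2000 12:00 AM + 16 h = Sep 19 2000 4:00 PM.
Sep 19 2000 4:00 PM + 16 h = Sep 20 2000 8:00 AM.
Sep 20 2000 8:00 AM + 16 h = Sep 21 2000 12:00 AM.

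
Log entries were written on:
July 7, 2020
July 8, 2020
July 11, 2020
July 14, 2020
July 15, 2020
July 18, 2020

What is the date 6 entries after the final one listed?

Gaps: 1, 3, 3, 1, 3 days — not constant, but cyclic with period 3.
The events fall on every Tuesday, Wednesday and Saturday.
The following Tuesday is July 21, 2020.
The following Wednesday is July 22, 2020.
Next Saturday: July 25, 2020.
The following Tuesday is July 28, 2020.
Next Wednesday: July 29, 2020.
Next Saturday: August 1, 2020.

August 1, 2020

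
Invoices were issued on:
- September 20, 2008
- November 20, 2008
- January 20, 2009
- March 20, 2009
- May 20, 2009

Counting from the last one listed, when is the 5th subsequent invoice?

The day-of-month is always 20 (61, 61, 59, 61 days between events).
So this recurs on the 20th of every 2 months.
July 2009: July 20, 2009.
September 2009: September 20, 2009.
November 2009: November 20, 2009.
Next: January 2010 → January 20, 2010.
Next: March 2010 → March 20, 2010.

March 20, 2010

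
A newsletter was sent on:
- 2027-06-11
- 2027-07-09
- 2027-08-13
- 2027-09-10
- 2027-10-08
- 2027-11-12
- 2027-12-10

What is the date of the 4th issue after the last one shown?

These are Fridays at 28- or 35-day spacing (28, 35, 28, 28, 35, 28).
The pattern: 2nd Friday of the month.
2nd Friday of January 2028: 2028-01-14.
2nd Friday of February 2028: 2028-02-11.
March 2028 — 2nd Friday is 2028-03-10.
April 2028 — 2nd Friday is 2028-04-14.

2028-04-14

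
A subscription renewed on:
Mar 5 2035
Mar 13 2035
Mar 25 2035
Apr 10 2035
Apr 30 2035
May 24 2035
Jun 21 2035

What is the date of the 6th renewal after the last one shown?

Feb 28 2036

Gaps: 8, 12, 16, 20, 24, 28 days — each gap is 4 larger than the previous one.
Next gap: 32 days. Jun 21 2035 + 32 days = Jul 23 2035.
Next gap: 36 days. Jul 23 2035 + 36 days = Aug 28 2035.
Next gap: 40 days. Aug 28 2035 + 40 days = Oct 7 2035.
Next gap: 44 days. Oct 7 2035 + 44 days = Nov 20 2035.
Next gap: 48 days. Nov 20 2035 + 48 days = Jan 7 2036.
Next gap: 52 days. Jan 7 2036 + 52 days = Feb 28 2036.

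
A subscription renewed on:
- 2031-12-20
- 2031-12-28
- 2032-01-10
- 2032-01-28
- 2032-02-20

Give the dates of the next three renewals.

2032-03-19, 2032-04-21, 2032-05-29

Intervals are 8, 13, 18, 23 days — an arithmetic progression with common difference 5.
Next gap: 28 days. 2032-02-20 + 28 days = 2032-03-19.
Next gap: 33 days. 2032-03-19 + 33 days = 2032-04-21.
Next gap: 38 days. 2032-04-21 + 38 days = 2032-05-29.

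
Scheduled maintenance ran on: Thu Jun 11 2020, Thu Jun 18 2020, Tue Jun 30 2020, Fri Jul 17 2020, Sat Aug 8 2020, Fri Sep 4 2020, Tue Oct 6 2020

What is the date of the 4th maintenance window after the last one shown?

Fri Apr 2 2021

The spacing grows by 5 each time: 7, 12, 17, 22, 27, 32 days.
Next gap: 37 days. Tue Oct 6 2020 + 37 days = Thu Nov 12 2020.
Next gap: 42 days. Thu Nov 12 2020 + 42 days = Thu Dec 24 2020.
Next gap: 47 days. Thu Dec 24 2020 + 47 days = Tue Feb 9 2021.
Next gap: 52 days. Tue Feb 9 2021 + 52 days = Fri Apr 2 2021.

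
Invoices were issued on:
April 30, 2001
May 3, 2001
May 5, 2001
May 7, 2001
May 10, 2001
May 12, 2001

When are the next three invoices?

May 14, 2001; May 17, 2001; May 19, 2001

Gaps: 3, 2, 2, 3, 2 days — not constant, but cyclic with period 3.
The events fall on every Monday, Thursday and Saturday.
The following Monday is May 14, 2001.
The following Thursday is May 17, 2001.
Next Saturday: May 19, 2001.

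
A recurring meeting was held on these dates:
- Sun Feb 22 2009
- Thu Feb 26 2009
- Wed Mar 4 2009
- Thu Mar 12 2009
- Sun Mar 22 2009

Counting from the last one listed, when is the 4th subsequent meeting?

Thu May 21 2009

Intervals are 4, 6, 8, 10 days — an arithmetic progression with common difference 2.
Next gap: 12 days. Sun Mar 22 2009 + 12 days = Fri Apr 3 2009.
Next gap: 14 days. Fri Apr 3 2009 + 14 days = Fri Apr 17 2009.
Next gap: 16 days. Fri Apr 17 2009 + 16 days = Sun May 3 2009.
Next gap: 18 days. Sun May 3 2009 + 18 days = Thu May 21 2009.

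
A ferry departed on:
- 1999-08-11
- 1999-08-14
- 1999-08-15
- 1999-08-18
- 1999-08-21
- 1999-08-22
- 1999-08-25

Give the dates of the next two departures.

1999-08-28, 1999-08-29

Every event lands on a Wednesday or Saturday or Sunday (gaps cycle 3, 1, 3, 3, 1, 3).
So the schedule is: every Wednesday, Saturday and Sunday.
Next Saturday: 1999-08-28.
Next Sunday: 1999-08-29.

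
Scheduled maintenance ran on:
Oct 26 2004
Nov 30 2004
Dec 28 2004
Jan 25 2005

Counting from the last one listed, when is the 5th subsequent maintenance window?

All Tuesdays; the gaps (35, 28, 28) vary with month length.
This is the last Tuesday of each month.
February 2005 ends with Tuesday Feb 22 2005.
Last Tuesday of March 2005: Mar 29 2005.
April 2005 ends with Tuesday Apr 26 2005.
Last Tuesday of May 2005: May 31 2005.
Last Tuesday of June 2005: Jun 28 2005.

Jun 28 2005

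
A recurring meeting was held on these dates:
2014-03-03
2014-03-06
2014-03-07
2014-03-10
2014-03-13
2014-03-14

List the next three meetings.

2014-03-17, 2014-03-20, 2014-03-21

Gaps: 3, 1, 3, 3, 1 days — not constant, but cyclic with period 3.
The events fall on every Monday, Thursday and Friday.
The following Monday is 2014-03-17.
Next Thursday: 2014-03-20.
The following Friday is 2014-03-21.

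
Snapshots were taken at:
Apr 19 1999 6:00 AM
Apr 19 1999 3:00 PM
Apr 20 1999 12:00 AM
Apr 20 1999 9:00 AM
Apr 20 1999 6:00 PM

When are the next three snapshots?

Gaps: 9, 9, 9, 9 hours — each event is 9 hours after the previous one.
Apr 20 1999 6:00 PM + 9 h = Apr 21 1999 3:00 AM.
Apr 21 1999 3:00 AM + 9 h = Apr 21 1999 12:00 PM.
Apr 21 1999 12:00 PM + 9 h = Apr 21 1999 9:00 PM.

Apr 21 1999 3:00 AM, Apr 21 1999 12:00 PM, Apr 21 1999 9:00 PM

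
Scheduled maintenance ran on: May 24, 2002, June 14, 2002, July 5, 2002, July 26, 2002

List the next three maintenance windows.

Every event comes 21 days after the last (21, 21, 21).
July 26, 2002 + 21 days = August 16, 2002.
August 16, 2002 + 21 days = September 6, 2002.
September 6, 2002 + 21 days = September 27, 2002.

August 16, 2002; September 6, 2002; September 27, 2002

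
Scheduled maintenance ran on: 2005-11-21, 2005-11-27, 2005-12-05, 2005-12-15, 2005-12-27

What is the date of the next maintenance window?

The spacing grows by 2 each time: 6, 8, 10, 12 days.
Next gap: 14 days. 2005-12-27 + 14 days = 2006-01-10.

2006-01-10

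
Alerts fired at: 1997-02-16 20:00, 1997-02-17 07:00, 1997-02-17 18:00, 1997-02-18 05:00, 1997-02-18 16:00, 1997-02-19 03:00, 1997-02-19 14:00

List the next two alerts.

1997-02-20 01:00, 1997-02-20 12:00

The interval is a steady 11 hours (11, 11, 11, 11, 11, 11).
1997-02-19 14:00 + 11 h = 1997-02-20 01:00.
1997-02-20 01:00 + 11 h = 1997-02-20 12:00.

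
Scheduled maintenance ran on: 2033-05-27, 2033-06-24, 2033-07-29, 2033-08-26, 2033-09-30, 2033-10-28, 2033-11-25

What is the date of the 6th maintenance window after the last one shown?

All Fridays; the gaps (28, 35, 28, 35, 28, 28) vary with month length.
This is the last Friday of each month.
Last Friday of December 2033: 2033-12-30.
January 2034 ends with Friday 2034-01-27.
Last Friday of February 2034: 2034-02-24.
March 2034 ends with Friday 2034-03-31.
April 2034 ends with Friday 2034-04-28.
May 2034 ends with Friday 2034-05-26.

2034-05-26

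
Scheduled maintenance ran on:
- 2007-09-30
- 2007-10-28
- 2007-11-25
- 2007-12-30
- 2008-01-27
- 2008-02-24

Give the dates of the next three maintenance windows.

2008-03-30, 2008-04-27, 2008-05-25

All Sundays; the gaps (28, 28, 35, 28, 28) vary with month length.
This is the last Sunday of each month.
Last Sunday of March 2008: 2008-03-30.
April 2008 ends with Sunday 2008-04-27.
Last Sunday of May 2008: 2008-05-25.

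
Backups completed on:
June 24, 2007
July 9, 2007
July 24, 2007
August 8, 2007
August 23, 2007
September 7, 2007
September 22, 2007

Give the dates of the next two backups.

Gaps between consecutive events: 15, 15, 15, 15, 15, 15 days — a constant 15-day interval.
September 22, 2007 + 15 days = October 7, 2007.
October 7, 2007 + 15 days = October 22, 2007.

October 7, 2007; October 22, 2007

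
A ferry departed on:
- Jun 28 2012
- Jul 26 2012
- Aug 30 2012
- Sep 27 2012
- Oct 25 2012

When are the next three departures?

Nov 29 2012, Dec 27 2012, Jan 31 2013

These are Thursdays with 28, 35, 28, 28-day gaps.
Each is the final Thursday of its month — Aug 30 2012 is past the 28th, so '4th Thursday' doesn't fit.
November 2012 ends with Thursday Nov 29 2012.
December 2012 ends with Thursday Dec 27 2012.
January 2013 ends with Thursday Jan 31 2013.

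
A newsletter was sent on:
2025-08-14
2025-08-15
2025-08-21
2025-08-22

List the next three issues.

Every event lands on a Thursday or Friday (gaps cycle 1, 6, 1).
So the schedule is: every Thursday and Friday.
The following Thursday is 2025-08-28.
The following Friday is 2025-08-29.
Next Thursday: 2025-09-04.

2025-08-28, 2025-08-29, 2025-09-04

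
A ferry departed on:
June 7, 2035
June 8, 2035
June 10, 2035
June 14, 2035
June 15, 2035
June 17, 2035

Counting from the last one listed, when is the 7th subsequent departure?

Every event lands on a Thursday or Friday or Sunday (gaps cycle 1, 2, 4, 1, 2).
So the schedule is: every Thursday, Friday and Sunday.
Next Thursday: June 21, 2035.
Next Friday: June 22, 2035.
Next Sunday: June 24, 2035.
The following Thursday is June 28, 2035.
The following Friday is June 29, 2035.
Next Sunday: July 1, 2035.
Next Thursday: July 5, 2035.

July 5, 2035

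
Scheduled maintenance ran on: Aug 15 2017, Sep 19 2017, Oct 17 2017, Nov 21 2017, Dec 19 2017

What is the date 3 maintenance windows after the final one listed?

Gaps: 35, 28, 35, 28 days — a mix of 28 and 35. Every date is a Tuesday.
Each is the 3rd Tuesday of its month.
3rd Tuesday of January 2018: Jan 16 2018.
3rd Tuesday of February 2018: Feb 20 2018.
3rd Tuesday of March 2018: Mar 20 2018.

Mar 20 2018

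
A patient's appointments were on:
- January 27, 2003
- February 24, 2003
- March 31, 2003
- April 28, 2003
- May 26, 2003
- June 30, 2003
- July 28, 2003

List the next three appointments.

All Mondays; the gaps (28, 35, 28, 28, 35, 28) vary with month length.
This is the last Monday of each month.
Last Monday of August 2003: August 25, 2003.
September 2003 ends with Monday September 29, 2003.
Last Monday of October 2003: October 27, 2003.

August 25, 2003; September 29, 2003; October 27, 2003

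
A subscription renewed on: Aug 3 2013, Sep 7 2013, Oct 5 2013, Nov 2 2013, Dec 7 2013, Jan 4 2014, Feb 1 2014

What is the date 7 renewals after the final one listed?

Gaps: 35, 28, 28, 35, 28, 28 days — a mix of 28 and 35. Every date is a Saturday.
Each is the 1st Saturday of its month.
1st Saturday of March 2014: Mar 1 2014.
1st Saturday of April 2014: Apr 5 2014.
1st Saturday of May 2014: May 3 2014.
1st Saturday of June 2014: Jun 7 2014.
July 2014 — 1st Saturday is Jul 5 2014.
August 2014 — 1st Saturday is Aug 2 2014.
1st Saturday of September 2014: Sep 6 2014.

Sep 6 2014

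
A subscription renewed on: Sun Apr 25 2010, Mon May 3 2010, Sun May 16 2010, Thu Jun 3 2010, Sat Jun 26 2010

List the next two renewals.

Sat Jul 24 2010, Thu Aug 26 2010

The spacing grows by 5 each time: 8, 13, 18, 23 days.
Next gap: 28 days. Sat Jun 26 2010 + 28 days = Sat Jul 24 2010.
Next gap: 33 days. Sat Jul 24 2010 + 33 days = Thu Aug 26 2010.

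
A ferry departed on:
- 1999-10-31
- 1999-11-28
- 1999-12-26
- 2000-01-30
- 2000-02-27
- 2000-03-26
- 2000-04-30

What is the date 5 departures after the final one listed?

These are Sundays with 28, 28, 35, 28, 28, 35-day gaps.
Each is the final Sunday of its month — 1999-10-31 is past the 28th, so '4th Sunday' doesn't fit.
May 2000 ends with Sunday 2000-05-28.
Last Sunday of June 2000: 2000-06-25.
July 2000 ends with Sunday 2000-07-30.
August 2000 ends with Sunday 2000-08-27.
Last Sunday of September 2000: 2000-09-24.

2000-09-24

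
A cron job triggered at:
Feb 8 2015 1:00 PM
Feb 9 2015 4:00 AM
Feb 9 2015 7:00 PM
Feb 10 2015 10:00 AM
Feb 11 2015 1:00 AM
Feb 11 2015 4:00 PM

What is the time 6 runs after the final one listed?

Gaps: 15, 15, 15, 15, 15 hours — each event is 15 hours after the previous one.
Feb 11 2015 4:00 PM + 15 h = Feb 12 2015 7:00 AM.
Feb 12 2015 7:00 AM + 15 h = Feb 12 2015 10:00 PM.
Feb 12 2015 10:00 PM + 15 h = Feb 13 2015 1:00 PM.
Feb 13 2015 1:00 PM + 15 h = Feb 14 2015 4:00 AM.
Feb 14 2015 4:00 AM + 15 h = Feb 14 2015 7:00 PM.
Feb 14 2015 7:00 PM + 15 h = Feb 15 2015 10:00 AM.

Feb 15 2015 10:00 AM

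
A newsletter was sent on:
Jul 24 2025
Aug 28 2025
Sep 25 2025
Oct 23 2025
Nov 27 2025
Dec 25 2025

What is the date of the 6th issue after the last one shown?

Jun 25 2026

Gaps: 35, 28, 28, 35, 28 days — a mix of 28 and 35. Every date is a Thursday.
Each is the 4th Thursday of its month.
4th Thursday of January 2026: Jan 22 2026.
February 2026 — 4th Thursday is Feb 26 2026.
4th Thursday of March 2026: Mar 26 2026.
4th Thursday of April 2026: Apr 23 2026.
4th Thursday of May 2026: May 28 2026.
June 2026 — 4th Thursday is Jun 25 2026.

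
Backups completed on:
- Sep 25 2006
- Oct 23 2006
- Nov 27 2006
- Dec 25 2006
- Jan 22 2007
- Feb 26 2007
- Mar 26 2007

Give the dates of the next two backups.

Gaps: 28, 35, 28, 28, 35, 28 days — a mix of 28 and 35. Every date is a Monday.
Each is the 4th Monday of its month.
4th Monday of April 2007: Apr 23 2007.
May 2007 — 4th Monday is May 28 2007.

Apr 23 2007, May 28 2007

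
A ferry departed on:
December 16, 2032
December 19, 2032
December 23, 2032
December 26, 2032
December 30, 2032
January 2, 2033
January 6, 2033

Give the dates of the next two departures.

January 9, 2033; January 13, 2033

Gaps: 3, 4, 3, 4, 3, 4 days — not constant, but cyclic with period 2.
The events fall on every Thursday and Sunday.
Next Sunday: January 9, 2033.
Next Thursday: January 13, 2033.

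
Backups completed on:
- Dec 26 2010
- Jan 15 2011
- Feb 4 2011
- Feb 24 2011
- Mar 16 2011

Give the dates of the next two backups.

Apr 5 2011, Apr 25 2011

Every event comes 20 days after the last (20, 20, 20, 20).
Mar 16 2011 + 20 days = Apr 5 2011.
Apr 5 2011 + 20 days = Apr 25 2011.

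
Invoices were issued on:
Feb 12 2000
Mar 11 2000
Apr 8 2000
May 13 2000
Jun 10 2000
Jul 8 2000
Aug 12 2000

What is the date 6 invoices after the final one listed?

These are Saturdays at 28- or 35-day spacing (28, 28, 35, 28, 28, 35).
The pattern: 2nd Saturday of the month.
September 2000 — 2nd Saturday is Sep 9 2000.
October 2000 — 2nd Saturday is Oct 14 2000.
2nd Saturday of November 2000: Nov 11 2000.
December 2000 — 2nd Saturday is Dec 9 2000.
January 2001 — 2nd Saturday is Jan 13 2001.
February 2001 — 2nd Saturday is Feb 10 2001.

Feb 10 2001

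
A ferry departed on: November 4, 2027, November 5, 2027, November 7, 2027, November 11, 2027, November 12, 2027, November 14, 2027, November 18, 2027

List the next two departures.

November 19, 2027; November 21, 2027

Every event lands on a Thursday or Friday or Sunday (gaps cycle 1, 2, 4, 1, 2, 4).
So the schedule is: every Thursday, Friday and Sunday.
The following Friday is November 19, 2027.
The following Sunday is November 21, 2027.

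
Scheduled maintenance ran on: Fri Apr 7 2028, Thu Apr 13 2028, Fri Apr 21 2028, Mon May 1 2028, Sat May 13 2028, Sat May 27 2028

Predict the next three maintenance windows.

Intervals are 6, 8, 10, 12, 14 days — an arithmetic progression with common difference 2.
Next gap: 16 days. Sat May 27 2028 + 16 days = Mon Jun 12 2028.
Next gap: 18 days. Mon Jun 12 2028 + 18 days = Fri Jun 30 2028.
Next gap: 20 days. Fri Jun 30 2028 + 20 days = Thu Jul 20 2028.

Mon Jun 12 2028, Fri Jun 30 2028, Thu Jul 20 2028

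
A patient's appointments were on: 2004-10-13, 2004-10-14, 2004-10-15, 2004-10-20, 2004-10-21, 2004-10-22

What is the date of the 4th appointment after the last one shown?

2004-11-03

Every event lands on a Wednesday or Thursday or Friday (gaps cycle 1, 1, 5, 1, 1).
So the schedule is: every Wednesday, Thursday and Friday.
Next Wednesday: 2004-10-27.
The following Thursday is 2004-10-28.
Next Friday: 2004-10-29.
The following Wednesday is 2004-11-03.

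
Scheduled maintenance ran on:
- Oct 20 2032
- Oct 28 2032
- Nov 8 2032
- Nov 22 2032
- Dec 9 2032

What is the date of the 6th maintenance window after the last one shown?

Intervals are 8, 11, 14, 17 days — an arithmetic progression with common difference 3.
Next gap: 20 days. Dec 9 2032 + 20 days = Dec 29 2032.
Next gap: 23 days. Dec 29 2032 + 23 days = Jan 21 2033.
Next gap: 26 days. Jan 21 2033 + 26 days = Feb 16 2033.
Next gap: 29 days. Feb 16 2033 + 29 days = Mar 17 2033.
Next gap: 32 days. Mar 17 2033 + 32 days = Apr 18 2033.
Next gap: 35 days. Apr 18 2033 + 35 days = May 23 2033.

May 23 2033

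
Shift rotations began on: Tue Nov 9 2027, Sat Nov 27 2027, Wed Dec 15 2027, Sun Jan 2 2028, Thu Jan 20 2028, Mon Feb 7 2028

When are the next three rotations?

Gaps between consecutive events: 18, 18, 18, 18, 18 days — a constant 18-day interval.
Mon Feb 7 2028 + 18 days = Fri Feb 25 2028.
Fri Feb 25 2028 + 18 days = Tue Mar 14 2028.
Tue Mar 14 2028 + 18 days = Sat Apr 1 2028.

Fri Feb 25 2028, Tue Mar 14 2028, Sat Apr 1 2028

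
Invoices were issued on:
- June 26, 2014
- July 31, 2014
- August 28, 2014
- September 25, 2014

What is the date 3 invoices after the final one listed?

These are Thursdays with 35, 28, 28-day gaps.
Each is the final Thursday of its month — July 31, 2014 is past the 28th, so '4th Thursday' doesn't fit.
Last Thursday of October 2014: October 30, 2014.
Last Thursday of November 2014: November 27, 2014.
December 2014 ends with Thursday December 25, 2014.

December 25, 2014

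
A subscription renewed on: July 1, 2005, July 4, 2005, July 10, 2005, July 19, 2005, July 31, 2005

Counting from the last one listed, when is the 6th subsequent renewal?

The spacing grows by 3 each time: 3, 6, 9, 12 days.
Next gap: 15 days. July 31, 2005 + 15 days = August 15, 2005.
Next gap: 18 days. August 15, 2005 + 18 days = September 2, 2005.
Next gap: 21 days. September 2, 2005 + 21 days = September 23, 2005.
Next gap: 24 days. September 23, 2005 + 24 days = October 17, 2005.
Next gap: 27 days. October 17, 2005 + 27 days = November 13, 2005.
Next gap: 30 days. November 13, 2005 + 30 days = December 13, 2005.

December 13, 2005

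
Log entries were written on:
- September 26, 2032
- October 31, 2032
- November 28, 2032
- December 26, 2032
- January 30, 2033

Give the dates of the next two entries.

February 27, 2033; March 27, 2033

These are Sundays with 35, 28, 28, 35-day gaps.
Each is the final Sunday of its month — October 31, 2032 is past the 28th, so '4th Sunday' doesn't fit.
February 2033 ends with Sunday February 27, 2033.
Last Sunday of March 2033: March 27, 2033.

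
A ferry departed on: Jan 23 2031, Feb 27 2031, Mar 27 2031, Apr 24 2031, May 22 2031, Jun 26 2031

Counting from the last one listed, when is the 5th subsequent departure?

Nov 27 2031

These are Thursdays at 28- or 35-day spacing (35, 28, 28, 28, 35).
The pattern: 4th Thursday of the month.
July 2031 — 4th Thursday is Jul 24 2031.
August 2031 — 4th Thursday is Aug 28 2031.
September 2031 — 4th Thursday is Sep 25 2031.
October 2031 — 4th Thursday is Oct 23 2031.
4th Thursday of November 2031: Nov 27 2031.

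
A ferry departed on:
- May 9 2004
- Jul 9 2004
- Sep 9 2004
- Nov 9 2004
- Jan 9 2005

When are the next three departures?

Gaps: 61, 62, 61, 61 days — not constant. Every event is on the 9th of the month.
Pattern: the 9th of every 2 months.
March 2005: Mar 9 2005.
Next: May 2005 → May 9 2005.
Next: July 2005 → Jul 9 2005.

Mar 9 2005, May 9 2005, Jul 9 2005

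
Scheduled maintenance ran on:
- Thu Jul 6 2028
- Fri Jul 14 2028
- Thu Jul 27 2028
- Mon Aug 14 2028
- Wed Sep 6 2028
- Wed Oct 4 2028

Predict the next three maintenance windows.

Mon Nov 6 2028, Thu Dec 14 2028, Fri Jan 26 2029

Intervals are 8, 13, 18, 23, 28 days — an arithmetic progression with common difference 5.
Next gap: 33 days. Wed Oct 4 2028 + 33 days = Mon Nov 6 2028.
Next gap: 38 days. Mon Nov 6 2028 + 38 days = Thu Dec 14 2028.
Next gap: 43 days. Thu Dec 14 2028 + 43 days = Fri Jan 26 2029.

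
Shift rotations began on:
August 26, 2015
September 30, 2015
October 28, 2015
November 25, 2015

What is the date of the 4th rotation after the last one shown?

March 30, 2016

All Wednesdays; the gaps (35, 28, 28) vary with month length.
This is the last Wednesday of each month.
December 2015 ends with Wednesday December 30, 2015.
Last Wednesday of January 2016: January 27, 2016.
Last Wednesday of February 2016: February 24, 2016.
March 2016 ends with Wednesday March 30, 2016.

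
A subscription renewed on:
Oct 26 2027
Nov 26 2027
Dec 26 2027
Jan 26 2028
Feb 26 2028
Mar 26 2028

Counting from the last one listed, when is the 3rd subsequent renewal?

Each date is the 26th; the gaps (31, 30, 31, 31, 29) track the month lengths.
The rule is the 26th of each month.
Next: April 2028 → Apr 26 2028.
May 2028: May 26 2028.
June 2028: Jun 26 2028.

Jun 26 2028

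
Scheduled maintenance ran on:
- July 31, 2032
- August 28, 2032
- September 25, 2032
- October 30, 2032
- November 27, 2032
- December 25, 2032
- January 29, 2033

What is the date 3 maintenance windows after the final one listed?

April 30, 2033

These are Saturdays with 28, 28, 35, 28, 28, 35-day gaps.
Each is the final Saturday of its month — July 31, 2032 is past the 28th, so '4th Saturday' doesn't fit.
Last Saturday of February 2033: February 26, 2033.
March 2033 ends with Saturday March 26, 2033.
Last Saturday of April 2033: April 30, 2033.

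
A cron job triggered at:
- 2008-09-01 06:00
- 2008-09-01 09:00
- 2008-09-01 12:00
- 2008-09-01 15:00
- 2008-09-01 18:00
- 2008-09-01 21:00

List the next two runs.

2008-09-02 00:00, 2008-09-02 03:00

Gaps: 3, 3, 3, 3, 3 hours — each event is 3 hours after the previous one.
2008-09-01 21:00 + 3 h = 2008-09-02 00:00.
2008-09-02 00:00 + 3 h = 2008-09-02 03:00.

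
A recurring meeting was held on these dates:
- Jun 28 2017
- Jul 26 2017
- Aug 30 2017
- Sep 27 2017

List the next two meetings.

These are Wednesdays with 28, 35, 28-day gaps.
Each is the final Wednesday of its month — Aug 30 2017 is past the 28th, so '4th Wednesday' doesn't fit.
Last Wednesday of October 2017: Oct 25 2017.
November 2017 ends with Wednesday Nov 29 2017.

Oct 25 2017, Nov 29 2017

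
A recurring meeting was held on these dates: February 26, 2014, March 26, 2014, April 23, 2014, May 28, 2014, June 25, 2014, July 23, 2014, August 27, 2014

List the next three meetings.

All dates are Wednesdays, 28, 28, 35, 28, 28, 35 days apart.
Specifically, the 4th Wednesday of each month.
September 2014 — 4th Wednesday is September 24, 2014.
October 2014 — 4th Wednesday is October 22, 2014.
4th Wednesday of November 2014: November 26, 2014.

September 24, 2014; October 22, 2014; November 26, 2014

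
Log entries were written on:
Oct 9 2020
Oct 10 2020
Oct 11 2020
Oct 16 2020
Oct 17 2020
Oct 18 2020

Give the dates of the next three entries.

Oct 23 2020, Oct 24 2020, Oct 25 2020

The gap pattern 1, 1, 5, 1, 1 repeats every 3 events.
These are the Fridays, Saturdays and Sundays of each week.
The following Friday is Oct 23 2020.
The following Saturday is Oct 24 2020.
The following Sunday is Oct 25 2020.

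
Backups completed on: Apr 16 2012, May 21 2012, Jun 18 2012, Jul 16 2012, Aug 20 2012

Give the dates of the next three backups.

These are Mondays at 28- or 35-day spacing (35, 28, 28, 35).
The pattern: 3rd Monday of the month.
September 2012 — 3rd Monday is Sep 17 2012.
October 2012 — 3rd Monday is Oct 15 2012.
November 2012 — 3rd Monday is Nov 19 2012.

Sep 17 2012, Oct 15 2012, Nov 19 2012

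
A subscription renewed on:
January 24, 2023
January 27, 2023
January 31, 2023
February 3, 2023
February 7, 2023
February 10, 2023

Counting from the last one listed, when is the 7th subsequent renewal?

March 7, 2023

Every event lands on a Tuesday or Friday (gaps cycle 3, 4, 3, 4, 3).
So the schedule is: every Tuesday and Friday.
The following Tuesday is February 14, 2023.
The following Friday is February 17, 2023.
The following Tuesday is February 21, 2023.
Next Friday: February 24, 2023.
Next Tuesday: February 28, 2023.
Next Friday: March 3, 2023.
The following Tuesday is March 7, 2023.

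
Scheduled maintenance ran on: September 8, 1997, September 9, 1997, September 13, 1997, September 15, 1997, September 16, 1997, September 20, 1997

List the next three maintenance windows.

Every event lands on a Monday or Tuesday or Saturday (gaps cycle 1, 4, 2, 1, 4).
So the schedule is: every Monday, Tuesday and Saturday.
Next Monday: September 22, 1997.
Next Tuesday: September 23, 1997.
Next Saturday: September 27, 1997.

September 22, 1997; September 23, 1997; September 27, 1997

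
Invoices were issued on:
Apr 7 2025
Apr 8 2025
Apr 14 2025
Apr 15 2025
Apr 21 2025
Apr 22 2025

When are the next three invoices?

Apr 28 2025, Apr 29 2025, May 5 2025

The gap pattern 1, 6, 1, 6, 1 repeats every 2 events.
These are the Mondays and Tuesdays of each week.
The following Monday is Apr 28 2025.
The following Tuesday is Apr 29 2025.
The following Monday is May 5 2025.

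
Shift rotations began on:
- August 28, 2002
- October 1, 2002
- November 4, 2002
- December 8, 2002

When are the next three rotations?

The spacing is 34, 34, 34 days — always 34 days.
December 8, 2002 + 34 days = January 11, 2003.
January 11, 2003 + 34 days = February 14, 2003.
February 14, 2003 + 34 days = March 20, 2003.

January 11, 2003; February 14, 2003; March 20, 2003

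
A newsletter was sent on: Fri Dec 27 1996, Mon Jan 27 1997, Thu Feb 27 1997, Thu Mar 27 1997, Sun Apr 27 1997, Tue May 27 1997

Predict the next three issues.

Fri Jun 27 1997, Sun Jul 27 1997, Wed Aug 27 1997

Gaps: 31, 31, 28, 31, 30 days — not constant. Every event is on the 27th of the month.
Pattern: the 27th of each month.
June 1997: Fri Jun 27 1997.
Next: July 1997 → Sun Jul 27 1997.
Next: August 1997 → Wed Aug 27 1997.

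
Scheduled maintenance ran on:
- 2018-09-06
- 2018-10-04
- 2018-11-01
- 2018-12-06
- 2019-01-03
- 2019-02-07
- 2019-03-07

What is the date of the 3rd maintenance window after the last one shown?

All dates are Thursdays, 28, 28, 35, 28, 35, 28 days apart.
Specifically, the 1st Thursday of each month.
April 2019 — 1st Thursday is 2019-04-04.
May 2019 — 1st Thursday is 2019-05-02.
1st Thursday of June 2019: 2019-06-06.

2019-06-06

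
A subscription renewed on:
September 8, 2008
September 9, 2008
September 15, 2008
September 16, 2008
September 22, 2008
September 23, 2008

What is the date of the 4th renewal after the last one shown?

October 7, 2008

Gaps: 1, 6, 1, 6, 1 days — not constant, but cyclic with period 2.
The events fall on every Monday and Tuesday.
Next Monday: September 29, 2008.
The following Tuesday is September 30, 2008.
The following Monday is October 6, 2008.
The following Tuesday is October 7, 2008.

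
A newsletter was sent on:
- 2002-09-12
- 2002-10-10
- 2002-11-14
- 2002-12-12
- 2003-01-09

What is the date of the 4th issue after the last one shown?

2003-05-08

These are Thursdays at 28- or 35-day spacing (28, 35, 28, 28).
The pattern: 2nd Thursday of the month.
2nd Thursday of February 2003: 2003-02-13.
March 2003 — 2nd Thursday is 2003-03-13.
2nd Thursday of April 2003: 2003-04-10.
2nd Thursday of May 2003: 2003-05-08.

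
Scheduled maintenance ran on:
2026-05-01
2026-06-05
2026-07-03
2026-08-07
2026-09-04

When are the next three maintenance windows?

These are Fridays at 28- or 35-day spacing (35, 28, 35, 28).
The pattern: 1st Friday of the month.
1st Friday of October 2026: 2026-10-02.
November 2026 — 1st Friday is 2026-11-06.
December 2026 — 1st Friday is 2026-12-04.

2026-10-02, 2026-11-06, 2026-12-04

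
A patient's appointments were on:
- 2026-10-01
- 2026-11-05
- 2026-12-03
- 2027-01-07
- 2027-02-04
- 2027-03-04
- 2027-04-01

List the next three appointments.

Gaps: 35, 28, 35, 28, 28, 28 days — a mix of 28 and 35. Every date is a Thursday.
Each is the 1st Thursday of its month.
May 2027 — 1st Thursday is 2027-05-06.
1st Thursday of June 2027: 2027-06-03.
1st Thursday of July 2027: 2027-07-01.

2027-05-06, 2027-06-03, 2027-07-01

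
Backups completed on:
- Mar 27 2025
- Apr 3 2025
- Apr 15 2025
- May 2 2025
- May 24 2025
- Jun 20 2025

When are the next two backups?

Gaps: 7, 12, 17, 22, 27 days — each gap is 5 larger than the previous one.
Next gap: 32 days. Jun 20 2025 + 32 days = Jul 22 2025.
Next gap: 37 days. Jul 22 2025 + 37 days = Aug 28 2025.

Jul 22 2025, Aug 28 2025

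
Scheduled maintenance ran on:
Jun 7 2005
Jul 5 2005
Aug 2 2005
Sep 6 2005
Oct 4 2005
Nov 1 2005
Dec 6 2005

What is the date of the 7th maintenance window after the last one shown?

Jul 4 2006

Gaps: 28, 28, 35, 28, 28, 35 days — a mix of 28 and 35. Every date is a Tuesday.
Each is the 1st Tuesday of its month.
January 2006 — 1st Tuesday is Jan 3 2006.
1st Tuesday of February 2006: Feb 7 2006.
March 2006 — 1st Tuesday is Mar 7 2006.
1st Tuesday of April 2006: Apr 4 2006.
May 2006 — 1st Tuesday is May 2 2006.
1st Tuesday of June 2006: Jun 6 2006.
July 2006 — 1st Tuesday is Jul 4 2006.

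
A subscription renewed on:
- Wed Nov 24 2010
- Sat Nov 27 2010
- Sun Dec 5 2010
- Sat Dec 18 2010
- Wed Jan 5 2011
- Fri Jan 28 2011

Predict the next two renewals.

Intervals are 3, 8, 13, 18, 23 days — an arithmetic progression with common difference 5.
Next gap: 28 days. Fri Jan 28 2011 + 28 days = Fri Feb 25 2011.
Next gap: 33 days. Fri Feb 25 2011 + 33 days = Wed Mar 30 2011.

Fri Feb 25 2011, Wed Mar 30 2011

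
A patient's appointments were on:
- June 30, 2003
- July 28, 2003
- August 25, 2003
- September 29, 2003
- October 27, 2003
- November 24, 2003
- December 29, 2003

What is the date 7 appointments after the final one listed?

These are Mondays with 28, 28, 35, 28, 28, 35-day gaps.
Each is the final Monday of its month — June 30, 2003 is past the 28th, so '4th Monday' doesn't fit.
Last Monday of January 2004: January 26, 2004.
Last Monday of February 2004: February 23, 2004.
Last Monday of March 2004: March 29, 2004.
April 2004 ends with Monday April 26, 2004.
May 2004 ends with Monday May 31, 2004.
Last Monday of June 2004: June 28, 2004.
July 2004 ends with Monday July 26, 2004.

July 26, 2004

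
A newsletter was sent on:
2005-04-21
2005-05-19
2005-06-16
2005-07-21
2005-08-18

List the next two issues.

2005-09-15, 2005-10-20

All dates are Thursdays, 28, 28, 35, 28 days apart.
Specifically, the 3rd Thursday of each month.
September 2005 — 3rd Thursday is 2005-09-15.
October 2005 — 3rd Thursday is 2005-10-20.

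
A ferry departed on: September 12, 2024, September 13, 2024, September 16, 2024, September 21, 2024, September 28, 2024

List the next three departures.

The spacing grows by 2 each time: 1, 3, 5, 7 days.
Next gap: 9 days. September 28, 2024 + 9 days = October 7, 2024.
Next gap: 11 days. October 7, 2024 + 11 days = October 18, 2024.
Next gap: 13 days. October 18, 2024 + 13 days = October 31, 2024.

October 7, 2024; October 18, 2024; October 31, 2024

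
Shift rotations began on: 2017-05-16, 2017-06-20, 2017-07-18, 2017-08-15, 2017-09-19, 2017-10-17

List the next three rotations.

These are Tuesdays at 28- or 35-day spacing (35, 28, 28, 35, 28).
The pattern: 3rd Tuesday of the month.
3rd Tuesday of November 2017: 2017-11-21.
3rd Tuesday of December 2017: 2017-12-19.
3rd Tuesday of January 2018: 2018-01-16.

2017-11-21, 2017-12-19, 2018-01-16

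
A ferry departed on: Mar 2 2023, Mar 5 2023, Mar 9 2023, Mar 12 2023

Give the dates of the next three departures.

Mar 16 2023, Mar 19 2023, Mar 23 2023

Gaps: 3, 4, 3 days — not constant, but cyclic with period 2.
The events fall on every Thursday and Sunday.
Next Thursday: Mar 16 2023.
Next Sunday: Mar 19 2023.
The following Thursday is Mar 23 2023.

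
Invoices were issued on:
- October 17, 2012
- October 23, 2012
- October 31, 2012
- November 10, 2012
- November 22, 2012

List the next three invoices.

December 6, 2012; December 22, 2012; January 9, 2013

Intervals are 6, 8, 10, 12 days — an arithmetic progression with common difference 2.
Next gap: 14 days. November 22, 2012 + 14 days = December 6, 2012.
Next gap: 16 days. December 6, 2012 + 16 days = December 22, 2012.
Next gap: 18 days. December 22, 2012 + 18 days = January 9, 2013.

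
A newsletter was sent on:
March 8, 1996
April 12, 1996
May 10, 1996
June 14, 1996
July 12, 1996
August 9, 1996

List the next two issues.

September 13, 1996; October 11, 1996

These are Fridays at 28- or 35-day spacing (35, 28, 35, 28, 28).
The pattern: 2nd Friday of the month.
September 1996 — 2nd Friday is September 13, 1996.
2nd Friday of October 1996: October 11, 1996.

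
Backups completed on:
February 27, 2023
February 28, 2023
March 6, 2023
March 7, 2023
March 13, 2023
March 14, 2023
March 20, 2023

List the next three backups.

The gap pattern 1, 6, 1, 6, 1, 6 repeats every 2 events.
These are the Mondays and Tuesdays of each week.
The following Tuesday is March 21, 2023.
The following Monday is March 27, 2023.
The following Tuesday is March 28, 2023.

March 21, 2023; March 27, 2023; March 28, 2023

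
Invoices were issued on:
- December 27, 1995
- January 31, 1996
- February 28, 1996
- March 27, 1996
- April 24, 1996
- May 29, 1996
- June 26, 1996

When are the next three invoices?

These are Wednesdays with 35, 28, 28, 28, 35, 28-day gaps.
Each is the final Wednesday of its month — January 31, 1996 is past the 28th, so '4th Wednesday' doesn't fit.
Last Wednesday of July 1996: July 31, 1996.
Last Wednesday of August 1996: August 28, 1996.
Last Wednesday of September 1996: September 25, 1996.

July 31, 1996; August 28, 1996; September 25, 1996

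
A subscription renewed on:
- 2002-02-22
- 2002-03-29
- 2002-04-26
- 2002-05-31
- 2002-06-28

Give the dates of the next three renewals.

2002-07-26, 2002-08-30, 2002-09-27

All Fridays; the gaps (35, 28, 35, 28) vary with month length.
This is the last Friday of each month.
July 2002 ends with Friday 2002-07-26.
Last Friday of August 2002: 2002-08-30.
September 2002 ends with Friday 2002-09-27.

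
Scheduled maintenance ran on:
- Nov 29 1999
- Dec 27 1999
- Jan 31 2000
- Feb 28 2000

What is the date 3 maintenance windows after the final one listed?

Every date is a Monday; gaps 28, 35, 28 days.
Each is the last Monday of its month (at least one falls on the 29th or later, ruling out '4th Monday').
Last Monday of March 2000: Mar 27 2000.
Last Monday of April 2000: Apr 24 2000.
Last Monday of May 2000: May 29 2000.

May 29 2000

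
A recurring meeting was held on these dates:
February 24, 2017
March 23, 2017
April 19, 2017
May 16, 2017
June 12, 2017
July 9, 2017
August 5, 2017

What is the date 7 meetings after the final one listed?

Gaps between consecutive events: 27, 27, 27, 27, 27, 27 days — a constant 27-day interval.
August 5, 2017 + 27 days = September 1, 2017.
September 1, 2017 + 27 days = September 28, 2017.
September 28, 2017 + 27 days = October 25, 2017.
October 25, 2017 + 27 days = November 21, 2017.
November 21, 2017 + 27 days = December 18, 2017.
December 18, 2017 + 27 days = January 14, 2018.
January 14, 2018 + 27 days = February 10, 2018.

February 10, 2018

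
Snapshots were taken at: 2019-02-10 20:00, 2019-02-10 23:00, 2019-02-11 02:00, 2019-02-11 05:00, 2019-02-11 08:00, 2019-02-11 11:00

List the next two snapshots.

The interval is a steady 3 hours (3, 3, 3, 3, 3).
2019-02-11 11:00 + 3 h = 2019-02-11 14:00.
2019-02-11 14:00 + 3 h = 2019-02-11 17:00.

2019-02-11 14:00, 2019-02-11 17:00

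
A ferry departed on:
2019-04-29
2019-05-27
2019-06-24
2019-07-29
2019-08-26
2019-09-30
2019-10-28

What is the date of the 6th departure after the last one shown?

2020-04-27

All Mondays; the gaps (28, 28, 35, 28, 35, 28) vary with month length.
This is the last Monday of each month.
November 2019 ends with Monday 2019-11-25.
December 2019 ends with Monday 2019-12-30.
Last Monday of January 2020: 2020-01-27.
February 2020 ends with Monday 2020-02-24.
March 2020 ends with Monday 2020-03-30.
April 2020 ends with Monday 2020-04-27.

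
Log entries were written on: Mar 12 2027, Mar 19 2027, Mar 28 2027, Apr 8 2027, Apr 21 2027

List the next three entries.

May 6 2027, May 23 2027, Jun 11 2027

Intervals are 7, 9, 11, 13 days — an arithmetic progression with common difference 2.
Next gap: 15 days. Apr 21 2027 + 15 days = May 6 2027.
Next gap: 17 days. May 6 2027 + 17 days = May 23 2027.
Next gap: 19 days. May 23 2027 + 19 days = Jun 11 2027.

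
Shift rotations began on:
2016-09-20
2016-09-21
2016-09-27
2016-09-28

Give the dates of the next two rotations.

Gaps: 1, 6, 1 days — not constant, but cyclic with period 2.
The events fall on every Tuesday and Wednesday.
Next Tuesday: 2016-10-04.
The following Wednesday is 2016-10-05.

2016-10-04, 2016-10-05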